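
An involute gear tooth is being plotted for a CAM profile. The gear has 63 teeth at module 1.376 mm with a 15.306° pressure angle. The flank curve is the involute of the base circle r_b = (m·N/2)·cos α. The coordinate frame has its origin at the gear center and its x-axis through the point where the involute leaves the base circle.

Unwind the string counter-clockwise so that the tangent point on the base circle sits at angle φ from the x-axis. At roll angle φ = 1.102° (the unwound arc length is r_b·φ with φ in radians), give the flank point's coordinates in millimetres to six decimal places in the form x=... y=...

x=41.814311 y=0.000099

pitch radius r_p = m·N/2 = 1.376·63/2 = 43.344000
base radius r_b = r_p·cos α = 43.344000·cos 15.306° = 41.806579
roll angle φ = 1.102° = 0.01923353 rad
x = r_b·(cos φ + φ·sin φ) = 41.806579·(0.99981504 + 0.01923353·0.01923234) = 41.814311
y = r_b·(sin φ − φ·cos φ) = 41.806579·(0.01923234 − 0.01923353·0.99981504) = 0.000099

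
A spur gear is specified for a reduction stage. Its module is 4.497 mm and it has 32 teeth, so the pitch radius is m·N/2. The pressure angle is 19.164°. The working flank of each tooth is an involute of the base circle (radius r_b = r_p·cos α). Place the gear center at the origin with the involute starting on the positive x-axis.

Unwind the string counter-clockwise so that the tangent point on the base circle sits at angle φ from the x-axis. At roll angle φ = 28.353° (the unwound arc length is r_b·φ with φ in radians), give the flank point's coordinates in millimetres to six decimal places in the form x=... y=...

pitch radius r_p = m·N/2 = 4.497·32/2 = 71.952000
base radius r_b = r_p·cos α = 71.952000·cos 19.164° = 67.964623
roll angle φ = 28.353° = 0.49485320 rad
x = r_b·(cos φ + φ·sin φ) = 67.964623·(0.88003843 + 0.49485320·0.47490247) = 75.783643
y = r_b·(sin φ − φ·cos φ) = 67.964623·(0.47490247 − 0.49485320·0.88003843) = 2.678665

x=75.783643 y=2.678665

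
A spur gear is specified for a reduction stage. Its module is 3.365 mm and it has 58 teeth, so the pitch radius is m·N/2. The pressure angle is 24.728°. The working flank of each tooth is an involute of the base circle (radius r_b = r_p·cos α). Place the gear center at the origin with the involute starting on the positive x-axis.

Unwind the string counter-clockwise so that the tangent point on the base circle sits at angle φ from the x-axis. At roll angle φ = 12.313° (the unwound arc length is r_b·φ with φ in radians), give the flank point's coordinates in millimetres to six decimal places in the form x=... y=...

pitch radius r_p = m·N/2 = 3.365·58/2 = 97.585000
base radius r_b = r_p·cos α = 97.585000·cos 24.728° = 88.636832
roll angle φ = 12.313° = 0.21490239 rad
x = r_b·(cos φ + φ·sin φ) = 88.636832·(0.97699721 + 0.21490239·0.21325207) = 90.660020
y = r_b·(sin φ − φ·cos φ) = 88.636832·(0.21325207 − 0.21490239·0.97699721) = 0.291884

x=90.660020 y=0.291884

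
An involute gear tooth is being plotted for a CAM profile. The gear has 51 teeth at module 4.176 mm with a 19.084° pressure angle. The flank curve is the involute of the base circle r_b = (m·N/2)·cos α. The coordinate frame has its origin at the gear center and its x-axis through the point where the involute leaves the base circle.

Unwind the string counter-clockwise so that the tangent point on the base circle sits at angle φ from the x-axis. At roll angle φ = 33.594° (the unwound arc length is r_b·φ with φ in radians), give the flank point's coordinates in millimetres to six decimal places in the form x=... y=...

x=116.475048 y=6.531949

pitch radius r_p = m·N/2 = 4.176·51/2 = 106.488000
base radius r_b = r_p·cos α = 106.488000·cos 19.084° = 100.635446
roll angle φ = 33.594° = 0.58632591 rad
x = r_b·(cos φ + φ·sin φ) = 100.635446·(0.83297919 + 0.58632591·0.55330432) = 116.475048
y = r_b·(sin φ − φ·cos φ) = 100.635446·(0.55330432 − 0.58632591·0.83297919) = 6.531949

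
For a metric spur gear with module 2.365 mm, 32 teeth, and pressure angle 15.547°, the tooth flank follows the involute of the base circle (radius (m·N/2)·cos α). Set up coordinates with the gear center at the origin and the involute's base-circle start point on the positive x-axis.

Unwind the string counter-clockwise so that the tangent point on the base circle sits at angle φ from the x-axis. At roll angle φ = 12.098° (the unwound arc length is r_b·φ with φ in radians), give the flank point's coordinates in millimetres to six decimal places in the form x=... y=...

x=37.259104 y=0.113888

pitch radius r_p = m·N/2 = 2.365·32/2 = 37.840000
base radius r_b = r_p·cos α = 37.840000·cos 15.547° = 36.455469
roll angle φ = 12.098° = 0.21114993 rad
x = r_b·(cos φ + φ·sin φ) = 36.455469·(0.97779055 + 0.21114993·0.20958443) = 37.259104
y = r_b·(sin φ − φ·cos φ) = 36.455469·(0.20958443 − 0.21114993·0.97779055) = 0.113888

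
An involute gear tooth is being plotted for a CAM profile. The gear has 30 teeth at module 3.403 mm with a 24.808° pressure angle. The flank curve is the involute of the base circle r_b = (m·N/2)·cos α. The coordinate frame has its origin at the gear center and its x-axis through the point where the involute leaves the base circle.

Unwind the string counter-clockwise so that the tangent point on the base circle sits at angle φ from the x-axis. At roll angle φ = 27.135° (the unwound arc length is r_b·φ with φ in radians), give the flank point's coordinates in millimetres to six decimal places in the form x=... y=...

pitch radius r_p = m·N/2 = 3.403·30/2 = 51.045000
base radius r_b = r_p·cos α = 51.045000·cos 24.808° = 46.334511
roll angle φ = 27.135° = 0.47359509 rad
x = r_b·(cos φ + φ·sin φ) = 46.334511·(0.88993436 + 0.47359509·0.45608862) = 51.242990
y = r_b·(sin φ − φ·cos φ) = 46.334511·(0.45608862 − 0.47359509·0.88993436) = 1.604104

x=51.242990 y=1.604104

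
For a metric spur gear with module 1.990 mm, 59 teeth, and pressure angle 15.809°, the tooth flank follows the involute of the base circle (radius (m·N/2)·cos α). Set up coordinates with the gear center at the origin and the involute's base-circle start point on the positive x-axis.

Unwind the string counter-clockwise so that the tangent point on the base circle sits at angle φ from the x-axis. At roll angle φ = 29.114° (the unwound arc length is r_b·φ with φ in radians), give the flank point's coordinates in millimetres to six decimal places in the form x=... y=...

x=63.312678 y=2.407080

pitch radius r_p = m·N/2 = 1.990·59/2 = 58.705000
base radius r_b = r_p·cos α = 58.705000·cos 15.809° = 56.484496
roll angle φ = 29.114° = 0.50813516 rad
x = r_b·(cos φ + φ·sin φ) = 56.484496·(0.87365336 + 0.50813516·0.48654887) = 63.312678
y = r_b·(sin φ − φ·cos φ) = 56.484496·(0.48654887 − 0.50813516·0.87365336) = 2.407080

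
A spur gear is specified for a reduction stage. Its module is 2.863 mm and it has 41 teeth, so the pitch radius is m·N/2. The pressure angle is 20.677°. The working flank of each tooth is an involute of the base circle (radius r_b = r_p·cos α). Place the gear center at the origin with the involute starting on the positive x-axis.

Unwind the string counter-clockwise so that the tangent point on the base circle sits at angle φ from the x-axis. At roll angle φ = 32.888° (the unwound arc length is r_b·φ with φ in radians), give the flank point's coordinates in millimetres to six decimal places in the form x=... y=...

x=63.225381 y=3.348921

pitch radius r_p = m·N/2 = 2.863·41/2 = 58.691500
base radius r_b = r_p·cos α = 58.691500·cos 20.677° = 54.910937
roll angle φ = 32.888° = 0.57400388 rad
x = r_b·(cos φ + φ·sin φ) = 54.910937·(0.83973361 + 0.57400388·0.54299859) = 63.225381
y = r_b·(sin φ − φ·cos φ) = 54.910937·(0.54299859 − 0.57400388·0.83973361) = 3.348921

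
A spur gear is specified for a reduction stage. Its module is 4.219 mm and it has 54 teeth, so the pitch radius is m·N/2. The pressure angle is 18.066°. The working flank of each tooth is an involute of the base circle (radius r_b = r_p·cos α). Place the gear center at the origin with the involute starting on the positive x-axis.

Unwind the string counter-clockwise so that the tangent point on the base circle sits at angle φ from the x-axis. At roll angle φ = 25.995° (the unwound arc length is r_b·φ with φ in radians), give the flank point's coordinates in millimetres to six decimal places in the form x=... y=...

x=118.876078 y=3.302410

pitch radius r_p = m·N/2 = 4.219·54/2 = 113.913000
base radius r_b = r_p·cos α = 113.913000·cos 18.066° = 108.297080
roll angle φ = 25.995° = 0.45369834 rad
x = r_b·(cos φ + φ·sin φ) = 108.297080·(0.89883230 + 0.45369834·0.43829271) = 118.876078
y = r_b·(sin φ − φ·cos φ) = 108.297080·(0.43829271 − 0.45369834·0.89883230) = 3.302410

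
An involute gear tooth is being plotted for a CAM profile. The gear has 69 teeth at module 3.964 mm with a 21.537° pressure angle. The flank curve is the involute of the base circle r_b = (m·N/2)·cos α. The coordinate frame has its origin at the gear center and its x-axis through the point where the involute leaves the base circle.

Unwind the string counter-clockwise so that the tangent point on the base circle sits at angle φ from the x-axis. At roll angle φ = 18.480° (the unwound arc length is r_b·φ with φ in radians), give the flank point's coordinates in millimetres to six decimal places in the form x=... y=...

pitch radius r_p = m·N/2 = 3.964·69/2 = 136.758000
base radius r_b = r_p·cos α = 136.758000·cos 21.537° = 127.209652
roll angle φ = 18.480° = 0.32253685 rad
x = r_b·(cos φ + φ·sin φ) = 127.209652·(0.94843436 + 0.32253685·0.31697361) = 133.655368
y = r_b·(sin φ − φ·cos φ) = 127.209652·(0.31697361 − 0.32253685·0.94843436) = 1.408031

x=133.655368 y=1.408031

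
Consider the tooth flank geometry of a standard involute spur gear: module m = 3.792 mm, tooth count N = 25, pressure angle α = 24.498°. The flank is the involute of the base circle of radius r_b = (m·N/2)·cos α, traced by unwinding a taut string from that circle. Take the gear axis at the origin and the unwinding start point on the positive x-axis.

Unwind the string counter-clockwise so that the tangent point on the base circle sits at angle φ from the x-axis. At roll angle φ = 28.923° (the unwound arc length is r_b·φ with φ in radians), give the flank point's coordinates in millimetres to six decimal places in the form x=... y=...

x=48.283325 y=1.802775

pitch radius r_p = m·N/2 = 3.792·25/2 = 47.400000
base radius r_b = r_p·cos α = 47.400000·cos 24.498° = 43.132850
roll angle φ = 28.923° = 0.50480158 rad
x = r_b·(cos φ + φ·sin φ) = 43.132850·(0.87527045 + 0.50480158·0.48363378) = 48.283325
y = r_b·(sin φ − φ·cos φ) = 43.132850·(0.48363378 − 0.50480158·0.87527045) = 1.802775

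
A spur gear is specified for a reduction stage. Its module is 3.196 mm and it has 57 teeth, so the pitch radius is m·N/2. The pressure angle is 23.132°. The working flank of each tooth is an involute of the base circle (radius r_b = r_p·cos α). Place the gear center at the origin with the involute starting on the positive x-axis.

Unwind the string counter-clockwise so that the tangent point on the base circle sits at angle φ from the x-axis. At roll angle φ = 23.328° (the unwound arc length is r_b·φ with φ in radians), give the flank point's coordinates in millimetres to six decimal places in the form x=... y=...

pitch radius r_p = m·N/2 = 3.196·57/2 = 91.086000
base radius r_b = r_p·cos α = 91.086000·cos 23.132° = 83.762889
roll angle φ = 23.328° = 0.40715041 rad
x = r_b·(cos φ + φ·sin φ) = 83.762889·(0.91825297 + 0.40715041·0.39599429) = 90.420548
y = r_b·(sin φ − φ·cos φ) = 83.762889·(0.39599429 − 0.40715041·0.91825297) = 1.853440

x=90.420548 y=1.853440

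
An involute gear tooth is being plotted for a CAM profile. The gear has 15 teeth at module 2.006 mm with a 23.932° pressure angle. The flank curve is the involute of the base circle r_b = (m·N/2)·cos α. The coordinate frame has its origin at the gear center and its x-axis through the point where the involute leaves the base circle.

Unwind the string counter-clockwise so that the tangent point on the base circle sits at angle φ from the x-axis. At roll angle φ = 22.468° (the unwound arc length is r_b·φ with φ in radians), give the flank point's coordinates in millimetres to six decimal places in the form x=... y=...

x=14.768560 y=0.272184

pitch radius r_p = m·N/2 = 2.006·15/2 = 15.045000
base radius r_b = r_p·cos α = 15.045000·cos 23.932° = 13.751544
roll angle φ = 22.468° = 0.39214058 rad
x = r_b·(cos φ + φ·sin φ) = 13.751544·(0.92409312 + 0.39214058·0.38216738) = 14.768560
y = r_b·(sin φ − φ·cos φ) = 13.751544·(0.38216738 − 0.39214058·0.92409312) = 0.272184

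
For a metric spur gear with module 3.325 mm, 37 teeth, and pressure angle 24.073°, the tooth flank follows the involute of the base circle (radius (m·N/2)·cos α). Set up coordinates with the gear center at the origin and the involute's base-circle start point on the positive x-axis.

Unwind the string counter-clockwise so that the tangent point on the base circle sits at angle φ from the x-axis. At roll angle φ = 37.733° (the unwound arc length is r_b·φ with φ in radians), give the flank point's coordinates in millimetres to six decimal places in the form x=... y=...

pitch radius r_p = m·N/2 = 3.325·37/2 = 61.512500
base radius r_b = r_p·cos α = 61.512500·cos 24.073° = 56.162542
roll angle φ = 37.733° = 0.65856509 rad
x = r_b·(cos φ + φ·sin φ) = 56.162542·(0.79087119 + 0.65856509·0.61198265) = 67.052549
y = r_b·(sin φ − φ·cos φ) = 56.162542·(0.61198265 − 0.65856509·0.79087119) = 5.118794

x=67.052549 y=5.118794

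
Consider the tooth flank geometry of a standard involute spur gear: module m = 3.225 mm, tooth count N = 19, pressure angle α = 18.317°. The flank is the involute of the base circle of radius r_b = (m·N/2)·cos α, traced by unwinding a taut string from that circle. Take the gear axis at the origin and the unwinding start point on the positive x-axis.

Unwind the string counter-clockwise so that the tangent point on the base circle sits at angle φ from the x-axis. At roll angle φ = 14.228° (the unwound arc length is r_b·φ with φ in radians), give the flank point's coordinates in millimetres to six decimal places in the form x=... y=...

x=29.968166 y=0.147548

pitch radius r_p = m·N/2 = 3.225·19/2 = 30.637500
base radius r_b = r_p·cos α = 30.637500·cos 18.317° = 29.085167
roll angle φ = 14.228° = 0.24832545 rad
x = r_b·(cos φ + φ·sin φ) = 29.085167·(0.96932535 + 0.24832545·0.24578112) = 29.968166
y = r_b·(sin φ − φ·cos φ) = 29.085167·(0.24578112 − 0.24832545·0.96932535) = 0.147548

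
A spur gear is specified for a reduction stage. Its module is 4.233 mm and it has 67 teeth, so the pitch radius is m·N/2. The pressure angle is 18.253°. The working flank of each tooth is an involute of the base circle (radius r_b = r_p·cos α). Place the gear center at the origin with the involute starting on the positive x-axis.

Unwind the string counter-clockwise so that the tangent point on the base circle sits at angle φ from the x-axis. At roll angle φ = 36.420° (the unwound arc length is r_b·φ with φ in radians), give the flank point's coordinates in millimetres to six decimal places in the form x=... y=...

pitch radius r_p = m·N/2 = 4.233·67/2 = 141.805500
base radius r_b = r_p·cos α = 141.805500·cos 18.253° = 134.670234
roll angle φ = 36.420° = 0.63564891 rad
x = r_b·(cos φ + φ·sin φ) = 134.670234·(0.80468661 + 0.63564891·0.59369981) = 159.189811
y = r_b·(sin φ − φ·cos φ) = 134.670234·(0.59369981 − 0.63564891·0.80468661) = 11.070115

x=159.189811 y=11.070115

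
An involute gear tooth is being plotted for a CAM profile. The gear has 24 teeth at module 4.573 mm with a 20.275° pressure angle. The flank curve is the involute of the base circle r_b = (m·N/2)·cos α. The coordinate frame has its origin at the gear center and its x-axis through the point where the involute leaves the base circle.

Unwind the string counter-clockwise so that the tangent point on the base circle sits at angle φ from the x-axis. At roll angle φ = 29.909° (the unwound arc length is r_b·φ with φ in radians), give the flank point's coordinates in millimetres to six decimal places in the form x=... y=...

pitch radius r_p = m·N/2 = 4.573·24/2 = 54.876000
base radius r_b = r_p·cos α = 54.876000·cos 20.275° = 51.475895
roll angle φ = 29.909° = 0.52201053 rad
x = r_b·(cos φ + φ·sin φ) = 51.475895·(0.86681844 + 0.52201053·0.49862391) = 58.018758
y = r_b·(sin φ − φ·cos φ) = 51.475895·(0.49862391 − 0.52201053·0.86681844) = 2.374869

x=58.018758 y=2.374869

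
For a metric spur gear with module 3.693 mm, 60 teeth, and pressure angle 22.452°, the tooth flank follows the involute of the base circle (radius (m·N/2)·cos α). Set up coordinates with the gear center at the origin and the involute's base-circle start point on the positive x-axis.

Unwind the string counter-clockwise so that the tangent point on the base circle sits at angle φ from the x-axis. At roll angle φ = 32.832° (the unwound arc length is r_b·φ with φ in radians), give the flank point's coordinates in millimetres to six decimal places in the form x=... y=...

x=117.847779 y=6.213571

pitch radius r_p = m·N/2 = 3.693·60/2 = 110.790000
base radius r_b = r_p·cos α = 110.790000·cos 22.452° = 102.392096
roll angle φ = 32.832° = 0.57302650 rad
x = r_b·(cos φ + φ·sin φ) = 102.392096·(0.84026393 + 0.57302650·0.54217759) = 117.847779
y = r_b·(sin φ − φ·cos φ) = 102.392096·(0.54217759 − 0.57302650·0.84026393) = 6.213571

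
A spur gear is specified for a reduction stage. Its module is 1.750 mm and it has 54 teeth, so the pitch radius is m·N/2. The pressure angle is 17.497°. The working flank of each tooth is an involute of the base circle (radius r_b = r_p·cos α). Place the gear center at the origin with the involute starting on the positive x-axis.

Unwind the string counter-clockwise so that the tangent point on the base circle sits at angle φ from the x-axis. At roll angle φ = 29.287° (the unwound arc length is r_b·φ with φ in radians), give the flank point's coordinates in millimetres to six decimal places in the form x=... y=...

x=50.571992 y=1.954223

pitch radius r_p = m·N/2 = 1.750·54/2 = 47.250000
base radius r_b = r_p·cos α = 47.250000·cos 17.497° = 45.063870
roll angle φ = 29.287° = 0.51115458 rad
x = r_b·(cos φ + φ·sin φ) = 45.063870·(0.87218029 + 0.51115458·0.48918457) = 50.571992
y = r_b·(sin φ − φ·cos φ) = 45.063870·(0.48918457 − 0.51115458·0.87218029) = 1.954223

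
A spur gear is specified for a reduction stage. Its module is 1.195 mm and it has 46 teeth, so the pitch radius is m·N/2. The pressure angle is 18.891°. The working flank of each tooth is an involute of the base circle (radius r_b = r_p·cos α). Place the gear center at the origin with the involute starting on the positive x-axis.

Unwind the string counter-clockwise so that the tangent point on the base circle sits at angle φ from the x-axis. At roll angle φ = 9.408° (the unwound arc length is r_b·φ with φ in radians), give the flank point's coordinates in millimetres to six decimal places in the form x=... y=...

pitch radius r_p = m·N/2 = 1.195·46/2 = 27.485000
base radius r_b = r_p·cos α = 27.485000·cos 18.891° = 26.004554
roll angle φ = 9.408° = 0.16420058 rad
x = r_b·(cos φ + φ·sin φ) = 26.004554·(0.98654935 + 0.16420058·0.16346371) = 26.352760
y = r_b·(sin φ − φ·cos φ) = 26.004554·(0.16346371 − 0.16420058·0.98654935) = 0.038272

x=26.352760 y=0.038272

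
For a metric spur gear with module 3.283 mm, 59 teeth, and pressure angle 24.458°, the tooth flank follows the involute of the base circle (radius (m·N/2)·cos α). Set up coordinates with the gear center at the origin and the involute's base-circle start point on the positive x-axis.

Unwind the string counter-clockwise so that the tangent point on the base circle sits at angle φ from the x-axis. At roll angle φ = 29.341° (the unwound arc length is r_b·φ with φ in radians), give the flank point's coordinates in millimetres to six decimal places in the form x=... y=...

x=98.970326 y=3.843831

pitch radius r_p = m·N/2 = 3.283·59/2 = 96.848500
base radius r_b = r_p·cos α = 96.848500·cos 24.458° = 88.157801
roll angle φ = 29.341° = 0.51209706 rad
x = r_b·(cos φ + φ·sin φ) = 88.157801·(0.87171885 + 0.51209706·0.49000637) = 98.970326
y = r_b·(sin φ − φ·cos φ) = 88.157801·(0.49000637 − 0.51209706·0.87171885) = 3.843831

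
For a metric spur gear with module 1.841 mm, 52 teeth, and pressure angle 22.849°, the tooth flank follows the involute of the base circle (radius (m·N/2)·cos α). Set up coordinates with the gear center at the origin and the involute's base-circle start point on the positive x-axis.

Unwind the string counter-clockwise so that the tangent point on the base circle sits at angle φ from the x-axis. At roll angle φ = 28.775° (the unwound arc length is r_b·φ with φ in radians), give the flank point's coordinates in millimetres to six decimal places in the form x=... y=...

pitch radius r_p = m·N/2 = 1.841·52/2 = 47.866000
base radius r_b = r_p·cos α = 47.866000·cos 22.849° = 44.110022
roll angle φ = 28.775° = 0.50221849 rad
x = r_b·(cos φ + φ·sin φ) = 44.110022·(0.87651680 + 0.50221849·0.48137127) = 49.326930
y = r_b·(sin φ − φ·cos φ) = 44.110022·(0.48137127 − 0.50221849·0.87651680) = 1.815936

x=49.326930 y=1.815936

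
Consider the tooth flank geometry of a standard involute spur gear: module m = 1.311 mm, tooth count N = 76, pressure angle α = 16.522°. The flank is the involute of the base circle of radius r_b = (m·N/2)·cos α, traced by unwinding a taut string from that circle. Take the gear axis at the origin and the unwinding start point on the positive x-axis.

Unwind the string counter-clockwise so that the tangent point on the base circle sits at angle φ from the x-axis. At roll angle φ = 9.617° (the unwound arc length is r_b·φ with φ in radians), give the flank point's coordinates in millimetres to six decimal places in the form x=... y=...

pitch radius r_p = m·N/2 = 1.311·76/2 = 49.818000
base radius r_b = r_p·cos α = 49.818000·cos 16.522° = 47.761045
roll angle φ = 9.617° = 0.16784831 rad
x = r_b·(cos φ + φ·sin φ) = 47.761045·(0.98594651 + 0.16784831·0.16706129) = 48.429101
y = r_b·(sin φ − φ·cos φ) = 47.761045·(0.16706129 − 0.16784831·0.98594651) = 0.075072

x=48.429101 y=0.075072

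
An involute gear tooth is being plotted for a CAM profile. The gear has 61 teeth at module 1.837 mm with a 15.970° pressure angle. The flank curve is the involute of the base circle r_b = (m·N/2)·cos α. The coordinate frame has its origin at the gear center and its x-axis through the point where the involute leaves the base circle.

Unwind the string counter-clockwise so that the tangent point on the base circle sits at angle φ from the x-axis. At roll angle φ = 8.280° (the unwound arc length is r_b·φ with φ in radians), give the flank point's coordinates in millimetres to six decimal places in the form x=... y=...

x=54.425669 y=0.054077

pitch radius r_p = m·N/2 = 1.837·61/2 = 56.028500
base radius r_b = r_p·cos α = 56.028500·cos 15.970° = 53.866130
roll angle φ = 8.280° = 0.14451326 rad
x = r_b·(cos φ + φ·sin φ) = 53.866130·(0.98957612 + 0.14451326·0.14401078) = 54.425669
y = r_b·(sin φ − φ·cos φ) = 53.866130·(0.14401078 − 0.14451326·0.98957612) = 0.054077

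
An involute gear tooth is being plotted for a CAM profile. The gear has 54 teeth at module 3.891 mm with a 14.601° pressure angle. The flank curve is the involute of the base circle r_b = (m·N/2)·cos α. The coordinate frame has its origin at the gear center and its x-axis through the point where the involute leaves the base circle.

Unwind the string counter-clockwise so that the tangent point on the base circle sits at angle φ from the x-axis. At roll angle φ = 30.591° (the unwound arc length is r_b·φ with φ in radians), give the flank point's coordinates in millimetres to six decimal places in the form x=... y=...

x=115.138113 y=5.012204

pitch radius r_p = m·N/2 = 3.891·54/2 = 105.057000
base radius r_b = r_p·cos α = 105.057000·cos 14.601° = 101.664160
roll angle φ = 30.591° = 0.53391367 rad
x = r_b·(cos φ + φ·sin φ) = 101.664160·(0.86082198 + 0.53391367·0.50890620) = 115.138113
y = r_b·(sin φ − φ·cos φ) = 101.664160·(0.50890620 − 0.53391367·0.86082198) = 5.012204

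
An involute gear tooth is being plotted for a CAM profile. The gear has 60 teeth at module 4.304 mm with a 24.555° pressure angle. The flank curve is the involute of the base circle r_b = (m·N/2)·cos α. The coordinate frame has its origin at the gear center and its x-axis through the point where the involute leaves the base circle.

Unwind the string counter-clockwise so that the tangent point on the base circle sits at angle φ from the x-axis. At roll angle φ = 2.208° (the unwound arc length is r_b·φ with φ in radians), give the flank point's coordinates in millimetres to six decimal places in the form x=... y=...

x=117.529920 y=0.002240

pitch radius r_p = m·N/2 = 4.304·60/2 = 129.120000
base radius r_b = r_p·cos α = 129.120000·cos 24.555° = 117.442745
roll angle φ = 2.208° = 0.03853687 rad
x = r_b·(cos φ + φ·sin φ) = 117.442745·(0.99925755 + 0.03853687·0.03852733) = 117.529920
y = r_b·(sin φ − φ·cos φ) = 117.442745·(0.03852733 − 0.03853687·0.99925755) = 0.002240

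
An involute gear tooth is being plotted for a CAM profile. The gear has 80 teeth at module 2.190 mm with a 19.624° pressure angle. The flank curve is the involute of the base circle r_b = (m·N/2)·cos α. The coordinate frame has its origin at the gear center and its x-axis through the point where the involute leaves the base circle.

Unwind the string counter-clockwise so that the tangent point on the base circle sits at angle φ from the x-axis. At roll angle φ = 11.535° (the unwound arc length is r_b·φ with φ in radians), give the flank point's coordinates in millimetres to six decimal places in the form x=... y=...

x=84.167166 y=0.223521

pitch radius r_p = m·N/2 = 2.190·80/2 = 87.600000
base radius r_b = r_p·cos α = 87.600000·cos 19.624° = 82.511917
roll angle φ = 11.535° = 0.20132373 rad
x = r_b·(cos φ + φ·sin φ) = 82.511917·(0.97980273 + 0.20132373·0.19996650) = 84.167166
y = r_b·(sin φ − φ·cos φ) = 82.511917·(0.19996650 − 0.20132373·0.97980273) = 0.223521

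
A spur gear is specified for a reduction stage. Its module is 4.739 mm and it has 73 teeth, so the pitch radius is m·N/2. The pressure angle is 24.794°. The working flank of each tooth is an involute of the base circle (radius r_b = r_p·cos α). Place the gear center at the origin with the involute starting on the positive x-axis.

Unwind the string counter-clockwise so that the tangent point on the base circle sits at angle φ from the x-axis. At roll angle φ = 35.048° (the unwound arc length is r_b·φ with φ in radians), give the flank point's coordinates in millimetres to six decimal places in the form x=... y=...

pitch radius r_p = m·N/2 = 4.739·73/2 = 172.973500
base radius r_b = r_p·cos α = 172.973500·cos 24.794° = 157.029045
roll angle φ = 35.048° = 0.61170300 rad
x = r_b·(cos φ + φ·sin φ) = 157.029045·(0.81867124 + 0.61170300·0.57426249) = 183.716024
y = r_b·(sin φ − φ·cos φ) = 157.029045·(0.57426249 − 0.61170300·0.81867124) = 11.538312

x=183.716024 y=11.538312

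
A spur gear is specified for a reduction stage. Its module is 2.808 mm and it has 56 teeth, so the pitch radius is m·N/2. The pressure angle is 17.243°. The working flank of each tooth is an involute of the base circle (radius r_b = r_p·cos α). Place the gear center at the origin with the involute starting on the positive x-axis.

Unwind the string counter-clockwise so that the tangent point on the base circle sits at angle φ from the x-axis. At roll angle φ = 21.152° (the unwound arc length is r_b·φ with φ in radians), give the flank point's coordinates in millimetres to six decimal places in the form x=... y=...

x=80.034262 y=1.242278

pitch radius r_p = m·N/2 = 2.808·56/2 = 78.624000
base radius r_b = r_p·cos α = 78.624000·cos 17.243° = 75.090336
roll angle φ = 21.152° = 0.36917204 rad
x = r_b·(cos φ + φ·sin φ) = 75.090336·(0.93262643 + 0.36917204·0.36084338) = 80.034262
y = r_b·(sin φ − φ·cos φ) = 75.090336·(0.36084338 − 0.36917204·0.93262643) = 1.242278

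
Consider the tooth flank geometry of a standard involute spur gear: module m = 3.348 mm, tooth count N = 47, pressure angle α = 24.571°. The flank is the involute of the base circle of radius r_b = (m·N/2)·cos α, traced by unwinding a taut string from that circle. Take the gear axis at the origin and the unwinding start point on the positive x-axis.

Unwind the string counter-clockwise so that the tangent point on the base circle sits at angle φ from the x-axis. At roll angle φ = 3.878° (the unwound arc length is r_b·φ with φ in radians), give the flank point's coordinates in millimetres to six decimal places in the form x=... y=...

x=71.717156 y=0.007392

pitch radius r_p = m·N/2 = 3.348·47/2 = 78.678000
base radius r_b = r_p·cos α = 78.678000·cos 24.571° = 71.553447
roll angle φ = 3.878° = 0.06768387 rad
x = r_b·(cos φ + φ·sin φ) = 71.553447·(0.99771032 + 0.06768387·0.06763220) = 71.717156
y = r_b·(sin φ − φ·cos φ) = 71.553447·(0.06763220 − 0.06768387·0.99771032) = 0.007392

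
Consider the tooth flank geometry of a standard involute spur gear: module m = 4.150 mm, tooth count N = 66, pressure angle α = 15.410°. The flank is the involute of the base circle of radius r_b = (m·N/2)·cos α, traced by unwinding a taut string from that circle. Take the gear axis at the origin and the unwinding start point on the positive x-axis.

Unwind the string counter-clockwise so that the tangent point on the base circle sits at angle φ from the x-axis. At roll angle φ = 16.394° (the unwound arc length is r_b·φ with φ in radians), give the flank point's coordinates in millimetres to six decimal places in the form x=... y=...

x=137.320905 y=1.022509

pitch radius r_p = m·N/2 = 4.150·66/2 = 136.950000
base radius r_b = r_p·cos α = 136.950000·cos 15.410° = 132.026516
roll angle φ = 16.394° = 0.28612928 rad
x = r_b·(cos φ + φ·sin φ) = 132.026516·(0.95934354 + 0.28612928·0.28224100) = 137.320905
y = r_b·(sin φ − φ·cos φ) = 132.026516·(0.28224100 − 0.28612928·0.95934354) = 1.022509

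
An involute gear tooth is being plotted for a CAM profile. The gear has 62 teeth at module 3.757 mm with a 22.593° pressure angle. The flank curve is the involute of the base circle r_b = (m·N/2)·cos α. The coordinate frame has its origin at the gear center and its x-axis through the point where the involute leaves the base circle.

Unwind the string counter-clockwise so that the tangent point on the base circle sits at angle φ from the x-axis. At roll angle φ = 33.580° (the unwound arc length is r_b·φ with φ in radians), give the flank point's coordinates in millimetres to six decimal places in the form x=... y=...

x=124.440778 y=6.970869

pitch radius r_p = m·N/2 = 3.757·62/2 = 116.467000
base radius r_b = r_p·cos α = 116.467000·cos 22.593° = 107.528992
roll angle φ = 33.580° = 0.58608156 rad
x = r_b·(cos φ + φ·sin φ) = 107.528992·(0.83311436 + 0.58608156·0.55310077) = 124.440778
y = r_b·(sin φ − φ·cos φ) = 107.528992·(0.55310077 − 0.58608156·0.83311436) = 6.970869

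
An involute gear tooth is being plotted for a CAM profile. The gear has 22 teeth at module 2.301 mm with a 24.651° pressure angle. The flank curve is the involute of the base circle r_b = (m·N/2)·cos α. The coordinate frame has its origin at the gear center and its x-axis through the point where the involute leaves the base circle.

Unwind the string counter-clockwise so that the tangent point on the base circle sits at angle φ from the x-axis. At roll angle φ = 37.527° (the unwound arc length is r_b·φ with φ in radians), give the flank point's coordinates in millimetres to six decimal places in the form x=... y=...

x=27.421835 y=2.063502

pitch radius r_p = m·N/2 = 2.301·22/2 = 25.311000
base radius r_b = r_p·cos α = 25.311000·cos 24.651° = 23.004287
roll angle φ = 37.527° = 0.65496971 rad
x = r_b·(cos φ + φ·sin φ) = 23.004287·(0.79306638 + 0.65496971·0.60913522) = 27.421835
y = r_b·(sin φ − φ·cos φ) = 23.004287·(0.60913522 − 0.65496971·0.79306638) = 2.063502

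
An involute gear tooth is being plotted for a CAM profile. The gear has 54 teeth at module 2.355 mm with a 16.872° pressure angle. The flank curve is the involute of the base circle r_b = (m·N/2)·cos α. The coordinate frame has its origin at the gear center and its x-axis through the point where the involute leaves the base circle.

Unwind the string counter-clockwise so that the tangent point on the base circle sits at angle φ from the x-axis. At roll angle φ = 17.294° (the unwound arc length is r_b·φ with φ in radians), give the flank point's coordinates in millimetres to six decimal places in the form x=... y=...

pitch radius r_p = m·N/2 = 2.355·54/2 = 63.585000
base radius r_b = r_p·cos α = 63.585000·cos 16.872° = 60.848018
roll angle φ = 17.294° = 0.30183724 rad
x = r_b·(cos φ + φ·sin φ) = 60.848018·(0.95479194 + 0.30183724·0.29727489) = 63.557006
y = r_b·(sin φ − φ·cos φ) = 60.848018·(0.29727489 − 0.30183724·0.95479194) = 0.552690

x=63.557006 y=0.552690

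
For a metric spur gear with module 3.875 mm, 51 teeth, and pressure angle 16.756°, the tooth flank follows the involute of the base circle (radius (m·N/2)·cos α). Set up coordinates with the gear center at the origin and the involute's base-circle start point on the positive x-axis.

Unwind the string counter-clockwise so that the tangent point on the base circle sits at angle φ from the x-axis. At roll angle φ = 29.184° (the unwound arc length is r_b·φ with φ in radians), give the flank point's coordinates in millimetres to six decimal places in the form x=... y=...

pitch radius r_p = m·N/2 = 3.875·51/2 = 98.812500
base radius r_b = r_p·cos α = 98.812500·cos 16.756° = 94.617037
roll angle φ = 29.184° = 0.50935689 rad
x = r_b·(cos φ + φ·sin φ) = 94.617037·(0.87305828 + 0.50935689·0.48761587) = 106.106269
y = r_b·(sin φ − φ·cos φ) = 94.617037·(0.48761587 − 0.50935689·0.87305828) = 4.060739

x=106.106269 y=4.060739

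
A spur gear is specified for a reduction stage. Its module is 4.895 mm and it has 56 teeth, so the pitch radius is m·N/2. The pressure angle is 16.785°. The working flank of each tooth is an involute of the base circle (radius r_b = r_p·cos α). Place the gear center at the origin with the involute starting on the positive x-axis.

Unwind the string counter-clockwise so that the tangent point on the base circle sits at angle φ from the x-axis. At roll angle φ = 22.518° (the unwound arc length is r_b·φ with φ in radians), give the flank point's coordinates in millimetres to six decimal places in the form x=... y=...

pitch radius r_p = m·N/2 = 4.895·56/2 = 137.060000
base radius r_b = r_p·cos α = 137.060000·cos 16.785° = 131.220577
roll angle φ = 22.518° = 0.39301324 rad
x = r_b·(cos φ + φ·sin φ) = 131.220577·(0.92375926 + 0.39301324·0.38297366) = 140.966721
y = r_b·(sin φ − φ·cos φ) = 131.220577·(0.38297366 − 0.39301324·0.92375926) = 2.614444

x=140.966721 y=2.614444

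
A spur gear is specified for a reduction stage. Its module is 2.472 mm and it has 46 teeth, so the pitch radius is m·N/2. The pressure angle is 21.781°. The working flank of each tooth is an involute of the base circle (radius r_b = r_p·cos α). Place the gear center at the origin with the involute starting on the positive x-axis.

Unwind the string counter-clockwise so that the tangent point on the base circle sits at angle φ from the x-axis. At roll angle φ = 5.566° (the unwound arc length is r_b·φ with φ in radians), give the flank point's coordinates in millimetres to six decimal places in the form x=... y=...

x=53.045528 y=0.016119

pitch radius r_p = m·N/2 = 2.472·46/2 = 56.856000
base radius r_b = r_p·cos α = 56.856000·cos 21.781° = 52.796989
roll angle φ = 5.566° = 0.09714503 rad
x = r_b·(cos φ + φ·sin φ) = 52.796989·(0.99528513 + 0.09714503·0.09699230) = 53.045528
y = r_b·(sin φ − φ·cos φ) = 52.796989·(0.09699230 − 0.09714503·0.99528513) = 0.016119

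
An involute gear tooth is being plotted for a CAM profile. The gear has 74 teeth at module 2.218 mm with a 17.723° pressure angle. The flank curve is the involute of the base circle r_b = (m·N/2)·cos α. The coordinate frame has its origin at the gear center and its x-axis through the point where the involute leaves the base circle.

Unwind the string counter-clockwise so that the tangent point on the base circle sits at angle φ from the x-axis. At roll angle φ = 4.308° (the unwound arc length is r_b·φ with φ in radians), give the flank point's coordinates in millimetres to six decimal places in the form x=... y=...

pitch radius r_p = m·N/2 = 2.218·74/2 = 82.066000
base radius r_b = r_p·cos α = 82.066000·cos 17.723° = 78.171095
roll angle φ = 4.308° = 0.07518878 rad
x = r_b·(cos φ + φ·sin φ) = 78.171095·(0.99717465 + 0.07518878·0.07511796) = 78.391747
y = r_b·(sin φ − φ·cos φ) = 78.171095·(0.07511796 − 0.07518878·0.99717465) = 0.011070

x=78.391747 y=0.011070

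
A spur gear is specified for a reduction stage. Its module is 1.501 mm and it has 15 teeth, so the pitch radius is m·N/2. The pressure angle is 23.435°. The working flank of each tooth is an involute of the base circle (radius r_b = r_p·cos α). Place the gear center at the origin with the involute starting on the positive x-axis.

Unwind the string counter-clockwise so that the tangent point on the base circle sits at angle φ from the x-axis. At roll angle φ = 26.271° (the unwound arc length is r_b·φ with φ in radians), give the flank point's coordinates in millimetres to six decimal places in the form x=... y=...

x=11.358241 y=0.324965

pitch radius r_p = m·N/2 = 1.501·15/2 = 11.257500
base radius r_b = r_p·cos α = 11.257500·cos 23.435° = 10.328890
roll angle φ = 26.271° = 0.45851545 rad
x = r_b·(cos φ + φ·sin φ) = 10.328890·(0.89671057 + 0.45851545·0.44261738) = 11.358241
y = r_b·(sin φ − φ·cos φ) = 10.328890·(0.44261738 − 0.45851545·0.89671057) = 0.324965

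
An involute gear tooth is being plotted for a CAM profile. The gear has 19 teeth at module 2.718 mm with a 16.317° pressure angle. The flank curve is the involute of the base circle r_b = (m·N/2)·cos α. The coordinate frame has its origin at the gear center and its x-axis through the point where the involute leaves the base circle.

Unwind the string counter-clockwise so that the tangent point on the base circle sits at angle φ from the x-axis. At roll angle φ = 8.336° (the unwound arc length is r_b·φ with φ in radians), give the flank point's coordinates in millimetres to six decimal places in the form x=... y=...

x=25.041871 y=0.025385

pitch radius r_p = m·N/2 = 2.718·19/2 = 25.821000
base radius r_b = r_p·cos α = 25.821000·cos 16.317° = 24.780981
roll angle φ = 8.336° = 0.14549065 rad
x = r_b·(cos φ + φ·sin φ) = 24.780981·(0.98943489 + 0.14549065·0.14497791) = 25.041871
y = r_b·(sin φ − φ·cos φ) = 24.780981·(0.14497791 − 0.14549065·0.98943489) = 0.025385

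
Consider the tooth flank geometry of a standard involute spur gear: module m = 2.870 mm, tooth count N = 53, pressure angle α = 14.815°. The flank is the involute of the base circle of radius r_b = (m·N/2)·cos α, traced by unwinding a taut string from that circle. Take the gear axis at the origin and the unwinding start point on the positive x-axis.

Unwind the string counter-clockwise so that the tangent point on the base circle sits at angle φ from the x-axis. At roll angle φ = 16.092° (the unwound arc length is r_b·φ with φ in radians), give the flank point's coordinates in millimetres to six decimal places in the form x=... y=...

x=76.369671 y=0.538711

pitch radius r_p = m·N/2 = 2.870·53/2 = 76.055000
base radius r_b = r_p·cos α = 76.055000·cos 14.815° = 73.526664
roll angle φ = 16.092° = 0.28085838 rad
x = r_b·(cos φ + φ·sin φ) = 73.526664·(0.96081787 + 0.28085838·0.27718050) = 76.369671
y = r_b·(sin φ − φ·cos φ) = 73.526664·(0.27718050 − 0.28085838·0.96081787) = 0.538711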